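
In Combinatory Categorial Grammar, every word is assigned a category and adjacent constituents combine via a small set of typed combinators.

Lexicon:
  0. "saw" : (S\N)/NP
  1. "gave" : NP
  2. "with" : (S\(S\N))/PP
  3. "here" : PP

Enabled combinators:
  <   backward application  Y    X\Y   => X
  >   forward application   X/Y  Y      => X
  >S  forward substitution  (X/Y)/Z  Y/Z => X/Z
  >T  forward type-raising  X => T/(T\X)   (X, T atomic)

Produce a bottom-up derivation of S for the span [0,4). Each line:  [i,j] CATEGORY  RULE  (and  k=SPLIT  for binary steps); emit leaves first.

[0,4] S   <
  [0,2] S\N   >
    [0,1] "saw" : (S\N)/NP
    [1,2] "gave" : NP
  [2,4] S\(S\N)   >
    [2,3] "with" : (S\(S\N))/PP
    [3,4] "here" : PP

[0,1] (S\N)/NP  lex  "saw"
[1,2] NP  lex  "gave"
[0,2] S\N  >  k=1
[2,3] (S\(S\N))/PP  lex  "with"
[3,4] PP  lex  "here"
[2,4] S\(S\N)  >  k=3
[0,4] S  <  k=2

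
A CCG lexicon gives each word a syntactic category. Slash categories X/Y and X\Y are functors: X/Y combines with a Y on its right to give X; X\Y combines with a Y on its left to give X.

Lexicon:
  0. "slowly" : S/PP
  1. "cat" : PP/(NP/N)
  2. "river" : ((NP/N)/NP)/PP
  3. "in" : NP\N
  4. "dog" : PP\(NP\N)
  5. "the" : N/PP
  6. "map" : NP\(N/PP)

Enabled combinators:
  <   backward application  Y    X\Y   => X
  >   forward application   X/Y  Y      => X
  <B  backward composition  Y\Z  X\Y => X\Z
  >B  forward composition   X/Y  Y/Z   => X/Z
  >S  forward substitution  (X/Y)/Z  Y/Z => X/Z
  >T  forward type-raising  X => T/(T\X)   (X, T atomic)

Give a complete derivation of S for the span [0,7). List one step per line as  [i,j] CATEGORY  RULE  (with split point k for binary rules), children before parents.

[0,1] S/PP  lex  "slowly"
[1,2] PP/(NP/N)  lex  "cat"
[2,3] ((NP/N)/NP)/PP  lex  "river"
[3,4] NP\N  lex  "in"
[4,5] PP\(NP\N)  lex  "dog"
[3,5] PP  <  k=4
[2,5] (NP/N)/NP  >  k=3
[1,5] PP/NP  >B  k=2
[5,6] N/PP  lex  "the"
[6,7] NP\(N/PP)  lex  "map"
[5,7] NP  <  k=6
[1,7] PP  >  k=5
[0,7] S  >  k=1

[0,7] S   >
  [0,1] "slowly" : S/PP
  [1,7] PP   >
    [1,5] PP/NP   >B
      [1,2] "cat" : PP/(NP/N)
      [2,5] (NP/N)/NP   >
        [2,3] "river" : ((NP/N)/NP)/PP
        [3,5] PP   <
          [3,4] "in" : NP\N
          [4,5] "dog" : PP\(NP\N)
    [5,7] NP   <
      [5,6] "the" : N/PP
      [6,7] "map" : NP\(N/PP)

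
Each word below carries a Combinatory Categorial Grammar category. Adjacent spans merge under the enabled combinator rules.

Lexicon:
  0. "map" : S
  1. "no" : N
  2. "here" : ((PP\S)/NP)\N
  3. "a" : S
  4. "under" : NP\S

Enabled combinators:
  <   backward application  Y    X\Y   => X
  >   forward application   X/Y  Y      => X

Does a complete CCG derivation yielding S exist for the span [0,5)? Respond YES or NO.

NO

S N ((PP\S)/NP)\N S NP\S
CKY chart[0,5] = {PP}; S ∉ chart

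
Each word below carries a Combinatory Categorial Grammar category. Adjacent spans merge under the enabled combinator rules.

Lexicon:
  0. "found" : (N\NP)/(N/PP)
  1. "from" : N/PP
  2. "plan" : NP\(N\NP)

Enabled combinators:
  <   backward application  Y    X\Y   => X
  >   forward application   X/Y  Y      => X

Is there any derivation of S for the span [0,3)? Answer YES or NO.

(N\NP)/(N/PP) N/PP NP\(N\NP)
CKY chart[0,3] = {NP}; S ∉ chart

NO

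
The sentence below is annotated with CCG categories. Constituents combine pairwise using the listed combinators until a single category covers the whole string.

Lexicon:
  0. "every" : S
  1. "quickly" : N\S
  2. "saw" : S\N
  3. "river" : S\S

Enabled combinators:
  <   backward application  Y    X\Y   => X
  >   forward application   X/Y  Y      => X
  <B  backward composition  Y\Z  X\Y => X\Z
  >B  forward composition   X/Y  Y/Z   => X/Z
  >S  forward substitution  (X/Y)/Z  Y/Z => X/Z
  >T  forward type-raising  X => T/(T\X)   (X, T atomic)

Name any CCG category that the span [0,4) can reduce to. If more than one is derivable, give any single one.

S

[0,4] S   <
  [0,2] N   <
    [0,1] "every" : S
    [1,2] "quickly" : N\S
  [2,4] S\N   <B
    [2,3] "saw" : S\N
    [3,4] "river" : S\S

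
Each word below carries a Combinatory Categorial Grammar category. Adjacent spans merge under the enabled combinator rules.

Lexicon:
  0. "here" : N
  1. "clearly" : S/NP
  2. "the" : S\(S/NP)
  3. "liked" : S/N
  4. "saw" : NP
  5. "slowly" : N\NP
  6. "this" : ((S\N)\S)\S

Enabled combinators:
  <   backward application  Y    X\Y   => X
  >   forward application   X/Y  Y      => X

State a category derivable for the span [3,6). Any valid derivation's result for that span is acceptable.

[0,7] S   <
  [0,1] "here" : N
  [1,7] S\N   <
    [1,3] S   <
      [1,2] "clearly" : S/NP
      [2,3] "the" : S\(S/NP)
    [3,7] (S\N)\S   <
      [3,6] S   >
        [3,4] "liked" : S/N
        [4,6] N   <
          [4,5] "saw" : NP
          [5,6] "slowly" : N\NP
      [6,7] "this" : ((S\N)\S)\S

S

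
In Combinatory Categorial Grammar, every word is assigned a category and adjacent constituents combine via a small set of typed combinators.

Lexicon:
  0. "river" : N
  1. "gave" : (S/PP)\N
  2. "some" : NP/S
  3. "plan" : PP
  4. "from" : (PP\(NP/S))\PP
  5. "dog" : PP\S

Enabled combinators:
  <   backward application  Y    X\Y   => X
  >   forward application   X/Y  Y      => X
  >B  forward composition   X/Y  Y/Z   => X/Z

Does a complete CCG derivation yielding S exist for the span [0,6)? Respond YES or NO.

NO

N (S/PP)\N NP/S PP (PP\(NP/S))\PP PP\S
CKY chart[0,6] = {PP}; S ∉ chart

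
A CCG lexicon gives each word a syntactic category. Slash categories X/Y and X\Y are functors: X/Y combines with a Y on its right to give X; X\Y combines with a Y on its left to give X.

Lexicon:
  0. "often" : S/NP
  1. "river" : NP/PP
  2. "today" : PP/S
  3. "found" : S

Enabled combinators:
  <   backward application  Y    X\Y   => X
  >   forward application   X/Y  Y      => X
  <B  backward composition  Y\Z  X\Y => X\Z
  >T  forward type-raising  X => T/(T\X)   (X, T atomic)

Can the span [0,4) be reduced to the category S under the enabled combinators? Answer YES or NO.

YES

[0,4] S   >
  [0,1] "often" : S/NP
  [1,4] NP   >
    [1,2] "river" : NP/PP
    [2,4] PP   >
      [2,3] "today" : PP/S
      [3,4] "found" : S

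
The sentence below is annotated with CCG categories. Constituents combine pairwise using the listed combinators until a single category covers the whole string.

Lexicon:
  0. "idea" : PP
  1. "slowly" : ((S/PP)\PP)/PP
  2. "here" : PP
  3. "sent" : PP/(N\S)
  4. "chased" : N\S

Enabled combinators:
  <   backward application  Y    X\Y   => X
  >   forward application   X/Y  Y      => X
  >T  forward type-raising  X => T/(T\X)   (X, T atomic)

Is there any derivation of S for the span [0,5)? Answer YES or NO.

[0,5] S   >
  [0,3] S/PP   <
    [0,1] "idea" : PP
    [1,3] (S/PP)\PP   >
      [1,2] "slowly" : ((S/PP)\PP)/PP
      [2,3] "here" : PP
  [3,5] PP   >
    [3,4] "sent" : PP/(N\S)
    [4,5] "chased" : N\S

YES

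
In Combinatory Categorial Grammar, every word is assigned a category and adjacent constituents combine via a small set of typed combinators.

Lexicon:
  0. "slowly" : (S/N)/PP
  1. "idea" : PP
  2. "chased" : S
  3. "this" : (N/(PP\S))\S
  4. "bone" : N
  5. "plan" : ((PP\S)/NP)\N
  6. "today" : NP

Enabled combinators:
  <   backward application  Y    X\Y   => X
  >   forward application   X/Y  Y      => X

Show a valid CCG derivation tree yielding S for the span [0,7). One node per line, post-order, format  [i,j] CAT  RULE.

[0,1] (S/N)/PP  lex  "slowly"
[1,2] PP  lex  "idea"
[0,2] S/N  >  k=1
[2,3] S  lex  "chased"
[3,4] (N/(PP\S))\S  lex  "this"
[2,4] N/(PP\S)  <  k=3
[4,5] N  lex  "bone"
[5,6] ((PP\S)/NP)\N  lex  "plan"
[4,6] (PP\S)/NP  <  k=5
[6,7] NP  lex  "today"
[4,7] PP\S  >  k=6
[2,7] N  >  k=4
[0,7] S  >  k=2

[0,7] S   >
  [0,2] S/N   >
    [0,1] "slowly" : (S/N)/PP
    [1,2] "idea" : PP
  [2,7] N   >
    [2,4] N/(PP\S)   <
      [2,3] "chased" : S
      [3,4] "this" : (N/(PP\S))\S
    [4,7] PP\S   >
      [4,6] (PP\S)/NP   <
        [4,5] "bone" : N
        [5,6] "plan" : ((PP\S)/NP)\N
      [6,7] "today" : NP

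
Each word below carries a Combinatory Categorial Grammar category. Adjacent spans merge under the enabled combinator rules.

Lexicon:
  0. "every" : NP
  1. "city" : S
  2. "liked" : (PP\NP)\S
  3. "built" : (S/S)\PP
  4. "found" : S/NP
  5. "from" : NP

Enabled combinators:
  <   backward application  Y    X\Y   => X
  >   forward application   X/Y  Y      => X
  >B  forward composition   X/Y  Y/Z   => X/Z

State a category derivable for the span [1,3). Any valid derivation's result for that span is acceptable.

PP\NP

[0,6] S   >
  [0,5] S/NP   >B
    [0,4] S/S   <
      [0,3] PP   <
        [0,1] "every" : NP
        [1,3] PP\NP   <
          [1,2] "city" : S
          [2,3] "liked" : (PP\NP)\S
      [3,4] "built" : (S/S)\PP
    [4,5] "found" : S/NP
  [5,6] "from" : NP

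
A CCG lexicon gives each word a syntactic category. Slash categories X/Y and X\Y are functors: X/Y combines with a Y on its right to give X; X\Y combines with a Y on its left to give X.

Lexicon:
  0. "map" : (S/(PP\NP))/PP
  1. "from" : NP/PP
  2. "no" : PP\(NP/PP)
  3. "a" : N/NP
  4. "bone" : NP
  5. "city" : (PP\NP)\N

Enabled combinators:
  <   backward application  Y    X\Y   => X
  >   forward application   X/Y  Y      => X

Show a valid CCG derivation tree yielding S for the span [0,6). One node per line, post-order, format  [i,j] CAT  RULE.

[0,1] (S/(PP\NP))/PP  lex  "map"
[1,2] NP/PP  lex  "from"
[2,3] PP\(NP/PP)  lex  "no"
[1,3] PP  <  k=2
[0,3] S/(PP\NP)  >  k=1
[3,4] N/NP  lex  "a"
[4,5] NP  lex  "bone"
[3,5] N  >  k=4
[5,6] (PP\NP)\N  lex  "city"
[3,6] PP\NP  <  k=5
[0,6] S  >  k=3

[0,6] S   >
  [0,3] S/(PP\NP)   >
    [0,1] "map" : (S/(PP\NP))/PP
    [1,3] PP   <
      [1,2] "from" : NP/PP
      [2,3] "no" : PP\(NP/PP)
  [3,6] PP\NP   <
    [3,5] N   >
      [3,4] "a" : N/NP
      [4,5] "bone" : NP
    [5,6] "city" : (PP\NP)\N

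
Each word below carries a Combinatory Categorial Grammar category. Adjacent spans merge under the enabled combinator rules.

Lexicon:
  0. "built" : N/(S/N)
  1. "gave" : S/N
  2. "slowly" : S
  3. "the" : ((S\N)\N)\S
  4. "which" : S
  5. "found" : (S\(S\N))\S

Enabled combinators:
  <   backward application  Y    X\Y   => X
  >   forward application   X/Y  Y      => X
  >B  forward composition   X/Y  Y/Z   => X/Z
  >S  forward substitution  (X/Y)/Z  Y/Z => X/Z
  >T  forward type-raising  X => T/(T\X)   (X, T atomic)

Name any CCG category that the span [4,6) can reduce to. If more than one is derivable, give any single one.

[0,6] S   <
  [0,4] S\N   <
    [0,2] N   >
      [0,1] "built" : N/(S/N)
      [1,2] "gave" : S/N
    [2,4] (S\N)\N   <
      [2,3] "slowly" : S
      [3,4] "the" : ((S\N)\N)\S
  [4,6] S\(S\N)   <
    [4,5] "which" : S
    [5,6] "found" : (S\(S\N))\S

S\(S\N)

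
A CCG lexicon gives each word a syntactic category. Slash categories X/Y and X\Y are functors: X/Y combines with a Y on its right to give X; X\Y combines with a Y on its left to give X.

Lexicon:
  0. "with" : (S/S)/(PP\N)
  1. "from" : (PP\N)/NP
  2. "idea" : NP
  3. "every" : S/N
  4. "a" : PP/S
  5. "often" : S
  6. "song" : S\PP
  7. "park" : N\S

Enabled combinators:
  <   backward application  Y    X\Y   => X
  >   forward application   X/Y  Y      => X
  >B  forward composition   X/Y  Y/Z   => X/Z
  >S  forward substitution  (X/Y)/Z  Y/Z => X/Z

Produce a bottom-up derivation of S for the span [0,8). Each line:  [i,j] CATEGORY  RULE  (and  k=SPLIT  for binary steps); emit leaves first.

[0,1] (S/S)/(PP\N)  lex  "with"
[1,2] (PP\N)/NP  lex  "from"
[2,3] NP  lex  "idea"
[1,3] PP\N  >  k=2
[0,3] S/S  >  k=1
[3,4] S/N  lex  "every"
[0,4] S/N  >B  k=3
[4,5] PP/S  lex  "a"
[5,6] S  lex  "often"
[4,6] PP  >  k=5
[6,7] S\PP  lex  "song"
[4,7] S  <  k=6
[7,8] N\S  lex  "park"
[4,8] N  <  k=7
[0,8] S  >  k=4

[0,8] S   >
  [0,4] S/N   >B
    [0,3] S/S   >
      [0,1] "with" : (S/S)/(PP\N)
      [1,3] PP\N   >
        [1,2] "from" : (PP\N)/NP
        [2,3] "idea" : NP
    [3,4] "every" : S/N
  [4,8] N   <
    [4,7] S   <
      [4,6] PP   >
        [4,5] "a" : PP/S
        [5,6] "often" : S
      [6,7] "song" : S\PP
    [7,8] "park" : N\S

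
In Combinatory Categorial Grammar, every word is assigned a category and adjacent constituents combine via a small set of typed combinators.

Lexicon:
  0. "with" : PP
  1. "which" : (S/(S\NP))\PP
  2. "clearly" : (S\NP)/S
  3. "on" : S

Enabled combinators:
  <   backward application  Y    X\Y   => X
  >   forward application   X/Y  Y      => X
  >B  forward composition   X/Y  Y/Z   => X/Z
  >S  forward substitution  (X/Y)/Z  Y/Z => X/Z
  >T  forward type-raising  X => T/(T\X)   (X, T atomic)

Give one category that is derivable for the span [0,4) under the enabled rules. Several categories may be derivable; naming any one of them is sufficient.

[0,4] S   >
  [0,2] S/(S\NP)   <
    [0,1] "with" : PP
    [1,2] "which" : (S/(S\NP))\PP
  [2,4] S\NP   >
    [2,3] "clearly" : (S\NP)/S
    [3,4] "on" : S

S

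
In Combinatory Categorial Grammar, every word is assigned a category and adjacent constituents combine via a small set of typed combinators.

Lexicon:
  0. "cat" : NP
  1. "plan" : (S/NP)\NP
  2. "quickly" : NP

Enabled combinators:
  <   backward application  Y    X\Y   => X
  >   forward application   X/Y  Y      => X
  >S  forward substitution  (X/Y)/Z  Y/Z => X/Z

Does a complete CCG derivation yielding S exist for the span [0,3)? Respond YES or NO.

[0,3] S   >
  [0,2] S/NP   <
    [0,1] "cat" : NP
    [1,2] "plan" : (S/NP)\NP
  [2,3] "quickly" : NP

YES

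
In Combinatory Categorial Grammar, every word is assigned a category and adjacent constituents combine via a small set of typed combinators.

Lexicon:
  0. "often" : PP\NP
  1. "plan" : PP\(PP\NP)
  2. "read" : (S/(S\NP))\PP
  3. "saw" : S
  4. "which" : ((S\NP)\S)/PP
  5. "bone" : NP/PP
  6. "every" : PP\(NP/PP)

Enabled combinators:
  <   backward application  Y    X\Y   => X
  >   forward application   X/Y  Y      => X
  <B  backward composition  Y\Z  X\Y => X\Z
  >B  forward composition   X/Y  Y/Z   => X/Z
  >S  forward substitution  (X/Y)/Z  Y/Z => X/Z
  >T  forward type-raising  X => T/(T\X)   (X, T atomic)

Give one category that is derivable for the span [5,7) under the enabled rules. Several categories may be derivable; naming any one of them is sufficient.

[0,7] S   >
  [0,3] S/(S\NP)   <
    [0,2] PP   <
      [0,1] "often" : PP\NP
      [1,2] "plan" : PP\(PP\NP)
    [2,3] "read" : (S/(S\NP))\PP
  [3,7] S\NP   <
    [3,4] "saw" : S
    [4,7] (S\NP)\S   >
      [4,5] "which" : ((S\NP)\S)/PP
      [5,7] PP   <
        [5,6] "bone" : NP/PP
        [6,7] "every" : PP\(NP/PP)

PP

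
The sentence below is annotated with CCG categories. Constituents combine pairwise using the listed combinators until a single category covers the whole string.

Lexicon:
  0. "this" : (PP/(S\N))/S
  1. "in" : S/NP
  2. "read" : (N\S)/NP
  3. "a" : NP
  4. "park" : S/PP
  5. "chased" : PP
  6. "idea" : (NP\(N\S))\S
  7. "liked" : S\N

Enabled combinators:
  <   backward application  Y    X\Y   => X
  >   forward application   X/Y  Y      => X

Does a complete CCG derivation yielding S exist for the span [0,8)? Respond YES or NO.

NO

(PP/(S\N))/S S/NP (N\S)/NP NP S/PP PP (NP\(N\S))\S S\N
CKY chart[0,8] = {PP}; S ∉ chart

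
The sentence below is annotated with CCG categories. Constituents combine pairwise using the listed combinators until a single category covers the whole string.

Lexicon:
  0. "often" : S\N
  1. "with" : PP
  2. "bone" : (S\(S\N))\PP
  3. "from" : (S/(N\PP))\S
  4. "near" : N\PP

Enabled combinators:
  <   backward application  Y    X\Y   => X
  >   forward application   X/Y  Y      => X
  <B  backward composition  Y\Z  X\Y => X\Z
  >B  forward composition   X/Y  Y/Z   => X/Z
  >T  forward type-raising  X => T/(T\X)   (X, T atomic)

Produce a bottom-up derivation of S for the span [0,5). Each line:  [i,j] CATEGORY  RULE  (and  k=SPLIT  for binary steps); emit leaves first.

[0,1] S\N  lex  "often"
[1,2] PP  lex  "with"
[2,3] (S\(S\N))\PP  lex  "bone"
[1,3] S\(S\N)  <  k=2
[0,3] S  <  k=1
[3,4] (S/(N\PP))\S  lex  "from"
[0,4] S/(N\PP)  <  k=3
[4,5] N\PP  lex  "near"
[0,5] S  >  k=4

[0,5] S   >
  [0,4] S/(N\PP)   <
    [0,3] S   <
      [0,1] "often" : S\N
      [1,3] S\(S\N)   <
        [1,2] "with" : PP
        [2,3] "bone" : (S\(S\N))\PP
    [3,4] "from" : (S/(N\PP))\S
  [4,5] "near" : N\PP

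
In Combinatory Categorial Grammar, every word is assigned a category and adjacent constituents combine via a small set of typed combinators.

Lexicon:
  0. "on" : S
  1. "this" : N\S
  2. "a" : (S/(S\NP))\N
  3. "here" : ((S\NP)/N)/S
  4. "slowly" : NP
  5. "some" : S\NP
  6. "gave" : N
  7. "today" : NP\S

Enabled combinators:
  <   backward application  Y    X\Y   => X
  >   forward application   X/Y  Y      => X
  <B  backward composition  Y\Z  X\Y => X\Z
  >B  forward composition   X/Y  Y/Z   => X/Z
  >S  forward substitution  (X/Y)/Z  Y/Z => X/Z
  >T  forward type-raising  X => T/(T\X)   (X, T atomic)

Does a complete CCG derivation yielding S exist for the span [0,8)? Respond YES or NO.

S N\S (S/(S\NP))\N ((S\NP)/N)/S NP S\NP N NP\S
CKY chart[0,8] = {N/(N\NP), NP, NP/(NP\NP), PP/(PP\NP), S/(S\NP)}; S ∉ chart

NO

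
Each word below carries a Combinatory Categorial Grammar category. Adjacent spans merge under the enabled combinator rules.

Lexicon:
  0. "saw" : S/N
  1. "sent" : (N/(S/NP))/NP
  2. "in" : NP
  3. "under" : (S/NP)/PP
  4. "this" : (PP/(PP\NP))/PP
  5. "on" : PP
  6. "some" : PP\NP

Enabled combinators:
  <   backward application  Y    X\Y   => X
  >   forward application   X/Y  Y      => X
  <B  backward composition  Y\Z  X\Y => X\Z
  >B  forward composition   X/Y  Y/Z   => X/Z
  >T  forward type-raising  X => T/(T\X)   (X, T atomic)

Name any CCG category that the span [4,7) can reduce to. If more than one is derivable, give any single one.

PP

[0,7] S   >
  [0,4] S/PP   >B
    [0,1] "saw" : S/N
    [1,4] N/PP   >B
      [1,3] N/(S/NP)   >
        [1,2] "sent" : (N/(S/NP))/NP
        [2,3] "in" : NP
      [3,4] "under" : (S/NP)/PP
  [4,7] PP   >
    [4,6] PP/(PP\NP)   >
      [4,5] "this" : (PP/(PP\NP))/PP
      [5,6] "on" : PP
    [6,7] "some" : PP\NP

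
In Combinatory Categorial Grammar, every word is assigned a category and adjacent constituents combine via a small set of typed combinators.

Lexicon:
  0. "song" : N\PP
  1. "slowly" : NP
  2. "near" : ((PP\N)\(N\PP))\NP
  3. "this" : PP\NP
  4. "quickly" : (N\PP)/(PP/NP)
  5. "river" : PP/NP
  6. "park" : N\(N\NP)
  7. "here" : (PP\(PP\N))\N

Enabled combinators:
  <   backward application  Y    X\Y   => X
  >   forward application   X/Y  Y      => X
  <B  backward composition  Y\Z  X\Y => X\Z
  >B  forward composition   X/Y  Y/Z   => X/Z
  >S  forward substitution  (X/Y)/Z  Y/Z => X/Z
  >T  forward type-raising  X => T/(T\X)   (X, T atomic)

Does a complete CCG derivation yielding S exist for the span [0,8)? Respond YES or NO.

NO

N\PP NP ((PP\N)\(N\PP))\NP PP\NP (N\PP)/(PP/NP) PP/NP N\(N\NP) (PP\(PP\N))\N
CKY chart[0,8] = {N/(N\PP), NP/(NP\PP), PP, PP/(PP\PP), S/(S\PP)}; S ∉ chart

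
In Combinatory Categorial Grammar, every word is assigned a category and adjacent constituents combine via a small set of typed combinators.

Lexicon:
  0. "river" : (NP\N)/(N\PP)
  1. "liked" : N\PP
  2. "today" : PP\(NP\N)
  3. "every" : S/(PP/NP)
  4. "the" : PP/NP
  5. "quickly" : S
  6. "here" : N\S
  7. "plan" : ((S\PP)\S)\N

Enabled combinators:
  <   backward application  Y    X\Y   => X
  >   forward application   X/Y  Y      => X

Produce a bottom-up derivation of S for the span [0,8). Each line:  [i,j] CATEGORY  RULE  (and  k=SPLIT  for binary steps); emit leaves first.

[0,1] (NP\N)/(N\PP)  lex  "river"
[1,2] N\PP  lex  "liked"
[0,2] NP\N  >  k=1
[2,3] PP\(NP\N)  lex  "today"
[0,3] PP  <  k=2
[3,4] S/(PP/NP)  lex  "every"
[4,5] PP/NP  lex  "the"
[3,5] S  >  k=4
[5,6] S  lex  "quickly"
[6,7] N\S  lex  "here"
[5,7] N  <  k=6
[7,8] ((S\PP)\S)\N  lex  "plan"
[5,8] (S\PP)\S  <  k=7
[3,8] S\PP  <  k=5
[0,8] S  <  k=3

[0,8] S   <
  [0,3] PP   <
    [0,2] NP\N   >
      [0,1] "river" : (NP\N)/(N\PP)
      [1,2] "liked" : N\PP
    [2,3] "today" : PP\(NP\N)
  [3,8] S\PP   <
    [3,5] S   >
      [3,4] "every" : S/(PP/NP)
      [4,5] "the" : PP/NP
    [5,8] (S\PP)\S   <
      [5,7] N   <
        [5,6] "quickly" : S
        [6,7] "here" : N\S
      [7,8] "plan" : ((S\PP)\S)\N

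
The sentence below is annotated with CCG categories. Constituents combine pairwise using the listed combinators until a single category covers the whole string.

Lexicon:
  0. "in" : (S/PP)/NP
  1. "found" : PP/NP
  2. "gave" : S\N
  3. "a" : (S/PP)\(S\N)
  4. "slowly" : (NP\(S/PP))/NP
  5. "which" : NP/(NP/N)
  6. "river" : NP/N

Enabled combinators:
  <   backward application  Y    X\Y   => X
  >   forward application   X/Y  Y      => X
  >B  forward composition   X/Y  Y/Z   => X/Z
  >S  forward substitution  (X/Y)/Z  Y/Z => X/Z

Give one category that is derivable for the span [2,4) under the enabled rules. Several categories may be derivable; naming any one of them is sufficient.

S/PP

[0,7] S   >
  [0,2] S/NP   >S
    [0,1] "in" : (S/PP)/NP
    [1,2] "found" : PP/NP
  [2,7] NP   <
    [2,4] S/PP   <
      [2,3] "gave" : S\N
      [3,4] "a" : (S/PP)\(S\N)
    [4,7] NP\(S/PP)   >
      [4,5] "slowly" : (NP\(S/PP))/NP
      [5,7] NP   >
        [5,6] "which" : NP/(NP/N)
        [6,7] "river" : NP/N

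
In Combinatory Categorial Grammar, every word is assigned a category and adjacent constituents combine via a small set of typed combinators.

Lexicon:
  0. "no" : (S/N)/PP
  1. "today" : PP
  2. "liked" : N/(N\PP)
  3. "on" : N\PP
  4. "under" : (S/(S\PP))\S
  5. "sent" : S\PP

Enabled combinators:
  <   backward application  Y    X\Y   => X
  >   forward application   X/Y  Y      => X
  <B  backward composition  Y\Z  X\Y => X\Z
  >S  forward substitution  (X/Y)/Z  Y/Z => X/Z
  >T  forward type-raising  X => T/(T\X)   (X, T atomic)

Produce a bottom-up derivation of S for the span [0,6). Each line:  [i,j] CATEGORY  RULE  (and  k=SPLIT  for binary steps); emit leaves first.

[0,1] (S/N)/PP  lex  "no"
[1,2] PP  lex  "today"
[0,2] S/N  >  k=1
[2,3] N/(N\PP)  lex  "liked"
[3,4] N\PP  lex  "on"
[2,4] N  >  k=3
[0,4] S  >  k=2
[4,5] (S/(S\PP))\S  lex  "under"
[0,5] S/(S\PP)  <  k=4
[5,6] S\PP  lex  "sent"
[0,6] S  >  k=5

[0,6] S   >
  [0,5] S/(S\PP)   <
    [0,4] S   >
      [0,2] S/N   >
        [0,1] "no" : (S/N)/PP
        [1,2] "today" : PP
      [2,4] N   >
        [2,3] "liked" : N/(N\PP)
        [3,4] "on" : N\PP
    [4,5] "under" : (S/(S\PP))\S
  [5,6] "sent" : S\PP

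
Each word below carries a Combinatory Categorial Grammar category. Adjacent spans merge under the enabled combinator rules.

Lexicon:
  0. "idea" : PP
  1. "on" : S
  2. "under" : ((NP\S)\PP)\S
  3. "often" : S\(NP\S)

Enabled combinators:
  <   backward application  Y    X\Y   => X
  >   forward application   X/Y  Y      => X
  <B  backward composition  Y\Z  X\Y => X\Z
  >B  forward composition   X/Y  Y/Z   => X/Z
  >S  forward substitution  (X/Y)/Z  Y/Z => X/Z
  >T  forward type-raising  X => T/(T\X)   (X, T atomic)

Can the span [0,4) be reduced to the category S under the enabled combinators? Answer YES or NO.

[0,4] S   >
  [0,1] S/(S\PP)   >T
    [0,1] "idea" : PP
  [1,4] S\PP   <B
    [1,3] (NP\S)\PP   <
      [1,2] "on" : S
      [2,3] "under" : ((NP\S)\PP)\S
    [3,4] "often" : S\(NP\S)

YES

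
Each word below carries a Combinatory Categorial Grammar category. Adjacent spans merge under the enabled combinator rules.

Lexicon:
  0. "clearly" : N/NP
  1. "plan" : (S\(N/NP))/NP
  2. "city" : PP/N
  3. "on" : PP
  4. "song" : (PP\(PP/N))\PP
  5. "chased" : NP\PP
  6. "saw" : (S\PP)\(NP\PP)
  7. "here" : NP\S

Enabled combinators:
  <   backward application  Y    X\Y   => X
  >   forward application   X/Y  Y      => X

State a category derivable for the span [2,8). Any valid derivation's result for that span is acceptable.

NP

[0,8] S   <
  [0,1] "clearly" : N/NP
  [1,8] S\(N/NP)   >
    [1,2] "plan" : (S\(N/NP))/NP
    [2,8] NP   <
      [2,7] S   <
        [2,5] PP   <
          [2,3] "city" : PP/N
          [3,5] PP\(PP/N)   <
            [3,4] "on" : PP
            [4,5] "song" : (PP\(PP/N))\PP
        [5,7] S\PP   <
          [5,6] "chased" : NP\PP
          [6,7] "saw" : (S\PP)\(NP\PP)
      [7,8] "here" : NP\S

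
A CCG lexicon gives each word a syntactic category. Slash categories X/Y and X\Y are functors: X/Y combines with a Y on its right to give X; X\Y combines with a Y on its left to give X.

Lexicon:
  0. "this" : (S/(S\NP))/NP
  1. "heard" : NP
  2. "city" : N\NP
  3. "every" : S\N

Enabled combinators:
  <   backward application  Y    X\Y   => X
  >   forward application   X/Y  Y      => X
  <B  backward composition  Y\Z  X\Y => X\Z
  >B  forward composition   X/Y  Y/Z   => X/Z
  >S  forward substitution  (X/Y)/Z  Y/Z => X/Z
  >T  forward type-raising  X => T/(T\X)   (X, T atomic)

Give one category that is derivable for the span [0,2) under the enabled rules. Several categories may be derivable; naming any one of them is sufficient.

[0,4] S   >
  [0,2] S/(S\NP)   >
    [0,1] "this" : (S/(S\NP))/NP
    [1,2] "heard" : NP
  [2,4] S\NP   <B
    [2,3] "city" : N\NP
    [3,4] "every" : S\N

S/(S\NP)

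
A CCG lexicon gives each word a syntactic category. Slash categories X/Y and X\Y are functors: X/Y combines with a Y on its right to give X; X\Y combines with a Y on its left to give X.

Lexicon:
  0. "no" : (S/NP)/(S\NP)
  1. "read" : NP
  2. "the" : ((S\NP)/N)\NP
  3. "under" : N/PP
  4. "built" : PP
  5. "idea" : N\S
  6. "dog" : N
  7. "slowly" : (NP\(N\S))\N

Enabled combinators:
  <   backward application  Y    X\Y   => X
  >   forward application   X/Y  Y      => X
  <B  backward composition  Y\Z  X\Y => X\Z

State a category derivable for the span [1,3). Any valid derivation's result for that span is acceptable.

[0,8] S   >
  [0,5] S/NP   >
    [0,1] "no" : (S/NP)/(S\NP)
    [1,5] S\NP   >
      [1,3] (S\NP)/N   <
        [1,2] "read" : NP
        [2,3] "the" : ((S\NP)/N)\NP
      [3,5] N   >
        [3,4] "under" : N/PP
        [4,5] "built" : PP
  [5,8] NP   <
    [5,6] "idea" : N\S
    [6,8] NP\(N\S)   <
      [6,7] "dog" : N
      [7,8] "slowly" : (NP\(N\S))\N

(S\NP)/N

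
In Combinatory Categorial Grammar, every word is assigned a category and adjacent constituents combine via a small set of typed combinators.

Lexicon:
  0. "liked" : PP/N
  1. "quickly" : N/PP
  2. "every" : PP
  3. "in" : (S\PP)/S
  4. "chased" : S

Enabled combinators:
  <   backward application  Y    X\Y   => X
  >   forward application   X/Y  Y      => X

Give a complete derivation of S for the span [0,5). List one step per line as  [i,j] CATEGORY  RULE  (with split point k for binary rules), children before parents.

[0,1] PP/N  lex  "liked"
[1,2] N/PP  lex  "quickly"
[2,3] PP  lex  "every"
[1,3] N  >  k=2
[0,3] PP  >  k=1
[3,4] (S\PP)/S  lex  "in"
[4,5] S  lex  "chased"
[3,5] S\PP  >  k=4
[0,5] S  <  k=3

[0,5] S   <
  [0,3] PP   >
    [0,1] "liked" : PP/N
    [1,3] N   >
      [1,2] "quickly" : N/PP
      [2,3] "every" : PP
  [3,5] S\PP   >
    [3,4] "in" : (S\PP)/S
    [4,5] "chased" : S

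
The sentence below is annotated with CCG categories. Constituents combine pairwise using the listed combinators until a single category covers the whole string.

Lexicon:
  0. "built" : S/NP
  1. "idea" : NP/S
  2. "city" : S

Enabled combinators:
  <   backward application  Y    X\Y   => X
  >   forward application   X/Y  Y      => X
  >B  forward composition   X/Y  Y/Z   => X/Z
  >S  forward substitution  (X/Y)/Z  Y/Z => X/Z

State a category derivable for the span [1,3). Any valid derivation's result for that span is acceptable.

NP

[0,3] S   >
  [0,1] "built" : S/NP
  [1,3] NP   >
    [1,2] "idea" : NP/S
    [2,3] "city" : S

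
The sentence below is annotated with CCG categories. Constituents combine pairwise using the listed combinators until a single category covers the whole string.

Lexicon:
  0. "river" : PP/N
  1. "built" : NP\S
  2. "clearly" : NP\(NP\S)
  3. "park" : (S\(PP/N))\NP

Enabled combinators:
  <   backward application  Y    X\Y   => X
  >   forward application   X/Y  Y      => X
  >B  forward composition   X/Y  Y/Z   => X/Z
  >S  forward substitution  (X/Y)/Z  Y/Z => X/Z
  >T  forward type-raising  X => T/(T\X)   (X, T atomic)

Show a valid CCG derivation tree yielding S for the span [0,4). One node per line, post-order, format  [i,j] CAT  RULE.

[0,1] PP/N  lex  "river"
[1,2] NP\S  lex  "built"
[2,3] NP\(NP\S)  lex  "clearly"
[1,3] NP  <  k=2
[3,4] (S\(PP/N))\NP  lex  "park"
[1,4] S\(PP/N)  <  k=3
[0,4] S  <  k=1

[0,4] S   <
  [0,1] "river" : PP/N
  [1,4] S\(PP/N)   <
    [1,3] NP   <
      [1,2] "built" : NP\S
      [2,3] "clearly" : NP\(NP\S)
    [3,4] "park" : (S\(PP/N))\NP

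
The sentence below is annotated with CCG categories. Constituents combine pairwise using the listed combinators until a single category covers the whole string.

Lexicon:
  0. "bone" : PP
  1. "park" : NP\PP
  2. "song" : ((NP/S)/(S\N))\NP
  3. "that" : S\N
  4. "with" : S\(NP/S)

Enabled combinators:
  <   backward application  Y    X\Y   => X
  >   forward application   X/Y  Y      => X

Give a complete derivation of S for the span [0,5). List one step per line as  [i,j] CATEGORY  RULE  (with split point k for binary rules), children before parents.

[0,5] S   <
  [0,4] NP/S   >
    [0,3] (NP/S)/(S\N)   <
      [0,2] NP   <
        [0,1] "bone" : PP
        [1,2] "park" : NP\PP
      [2,3] "song" : ((NP/S)/(S\N))\NP
    [3,4] "that" : S\N
  [4,5] "with" : S\(NP/S)

[0,1] PP  lex  "bone"
[1,2] NP\PP  lex  "park"
[0,2] NP  <  k=1
[2,3] ((NP/S)/(S\N))\NP  lex  "song"
[0,3] (NP/S)/(S\N)  <  k=2
[3,4] S\N  lex  "that"
[0,4] NP/S  >  k=3
[4,5] S\(NP/S)  lex  "with"
[0,5] S  <  k=4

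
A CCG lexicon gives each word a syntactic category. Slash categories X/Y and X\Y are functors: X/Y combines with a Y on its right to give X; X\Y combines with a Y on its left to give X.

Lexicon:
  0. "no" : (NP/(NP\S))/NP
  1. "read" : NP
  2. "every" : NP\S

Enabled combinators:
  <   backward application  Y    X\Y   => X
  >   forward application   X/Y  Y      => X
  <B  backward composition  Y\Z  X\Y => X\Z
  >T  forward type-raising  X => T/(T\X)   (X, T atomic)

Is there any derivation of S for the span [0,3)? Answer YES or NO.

NO

(NP/(NP\S))/NP NP NP\S
CKY chart[0,3] = {N/(N\NP), NP, NP/(NP\NP), PP/(PP\NP), S/(S\NP)}; S ∉ chart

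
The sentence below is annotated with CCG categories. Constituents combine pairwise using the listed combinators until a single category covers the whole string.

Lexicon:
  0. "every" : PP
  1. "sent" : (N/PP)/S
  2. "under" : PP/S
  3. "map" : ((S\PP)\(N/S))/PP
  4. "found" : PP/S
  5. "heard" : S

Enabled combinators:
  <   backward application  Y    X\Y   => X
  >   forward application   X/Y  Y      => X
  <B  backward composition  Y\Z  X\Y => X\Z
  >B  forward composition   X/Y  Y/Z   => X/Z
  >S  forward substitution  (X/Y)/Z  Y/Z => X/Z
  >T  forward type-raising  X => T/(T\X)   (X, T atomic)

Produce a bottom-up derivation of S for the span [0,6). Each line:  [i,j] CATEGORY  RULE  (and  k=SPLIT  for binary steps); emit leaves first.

[0,6] S   <
  [0,1] "every" : PP
  [1,6] S\PP   <
    [1,3] N/S   >S
      [1,2] "sent" : (N/PP)/S
      [2,3] "under" : PP/S
    [3,6] (S\PP)\(N/S)   >
      [3,4] "map" : ((S\PP)\(N/S))/PP
      [4,6] PP   >
        [4,5] "found" : PP/S
        [5,6] "heard" : S

[0,1] PP  lex  "every"
[1,2] (N/PP)/S  lex  "sent"
[2,3] PP/S  lex  "under"
[1,3] N/S  >S  k=2
[3,4] ((S\PP)\(N/S))/PP  lex  "map"
[4,5] PP/S  lex  "found"
[5,6] S  lex  "heard"
[4,6] PP  >  k=5
[3,6] (S\PP)\(N/S)  >  k=4
[1,6] S\PP  <  k=3
[0,6] S  <  k=1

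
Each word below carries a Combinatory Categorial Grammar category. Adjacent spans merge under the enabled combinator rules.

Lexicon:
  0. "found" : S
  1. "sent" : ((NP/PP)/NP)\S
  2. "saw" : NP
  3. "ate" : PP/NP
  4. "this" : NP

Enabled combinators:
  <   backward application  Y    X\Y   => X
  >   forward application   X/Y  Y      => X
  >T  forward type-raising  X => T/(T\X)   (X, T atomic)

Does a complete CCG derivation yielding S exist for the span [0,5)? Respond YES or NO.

NO

S ((NP/PP)/NP)\S NP PP/NP NP
CKY chart[0,5] = {N/(N\NP), NP, NP/(NP\NP), PP/(PP\NP), S/(S\NP)}; S ∉ chart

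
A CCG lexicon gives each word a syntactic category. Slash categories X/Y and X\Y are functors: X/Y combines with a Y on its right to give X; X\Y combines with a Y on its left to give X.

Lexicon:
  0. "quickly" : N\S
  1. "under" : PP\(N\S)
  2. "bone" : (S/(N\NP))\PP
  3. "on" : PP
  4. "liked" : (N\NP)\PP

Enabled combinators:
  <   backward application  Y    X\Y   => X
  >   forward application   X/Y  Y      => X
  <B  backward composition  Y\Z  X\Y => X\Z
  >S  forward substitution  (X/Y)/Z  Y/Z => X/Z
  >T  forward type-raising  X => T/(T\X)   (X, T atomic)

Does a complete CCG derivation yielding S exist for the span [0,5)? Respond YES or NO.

YES

[0,5] S   >
  [0,3] S/(N\NP)   <
    [0,2] PP   <
      [0,1] "quickly" : N\S
      [1,2] "under" : PP\(N\S)
    [2,3] "bone" : (S/(N\NP))\PP
  [3,5] N\NP   <
    [3,4] "on" : PP
    [4,5] "liked" : (N\NP)\PP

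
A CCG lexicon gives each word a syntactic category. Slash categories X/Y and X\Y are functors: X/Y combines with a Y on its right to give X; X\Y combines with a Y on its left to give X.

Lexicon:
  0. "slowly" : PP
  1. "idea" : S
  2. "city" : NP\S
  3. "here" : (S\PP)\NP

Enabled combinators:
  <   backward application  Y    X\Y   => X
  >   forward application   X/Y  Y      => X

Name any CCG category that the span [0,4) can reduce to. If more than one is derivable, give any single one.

S

[0,4] S   <
  [0,1] "slowly" : PP
  [1,4] S\PP   <
    [1,3] NP   <
      [1,2] "idea" : S
      [2,3] "city" : NP\S
    [3,4] "here" : (S\PP)\NP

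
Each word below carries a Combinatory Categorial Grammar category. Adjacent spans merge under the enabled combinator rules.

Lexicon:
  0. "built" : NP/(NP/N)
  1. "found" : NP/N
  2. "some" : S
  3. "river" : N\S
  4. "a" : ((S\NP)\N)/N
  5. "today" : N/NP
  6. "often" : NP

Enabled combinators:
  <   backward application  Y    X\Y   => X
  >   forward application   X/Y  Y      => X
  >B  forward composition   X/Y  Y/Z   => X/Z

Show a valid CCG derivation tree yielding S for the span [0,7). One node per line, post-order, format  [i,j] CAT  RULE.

[0,1] NP/(NP/N)  lex  "built"
[1,2] NP/N  lex  "found"
[0,2] NP  >  k=1
[2,3] S  lex  "some"
[3,4] N\S  lex  "river"
[2,4] N  <  k=3
[4,5] ((S\NP)\N)/N  lex  "a"
[5,6] N/NP  lex  "today"
[6,7] NP  lex  "often"
[5,7] N  >  k=6
[4,7] (S\NP)\N  >  k=5
[2,7] S\NP  <  k=4
[0,7] S  <  k=2

[0,7] S   <
  [0,2] NP   >
    [0,1] "built" : NP/(NP/N)
    [1,2] "found" : NP/N
  [2,7] S\NP   <
    [2,4] N   <
      [2,3] "some" : S
      [3,4] "river" : N\S
    [4,7] (S\NP)\N   >
      [4,5] "a" : ((S\NP)\N)/N
      [5,7] N   >
        [5,6] "today" : N/NP
        [6,7] "often" : NP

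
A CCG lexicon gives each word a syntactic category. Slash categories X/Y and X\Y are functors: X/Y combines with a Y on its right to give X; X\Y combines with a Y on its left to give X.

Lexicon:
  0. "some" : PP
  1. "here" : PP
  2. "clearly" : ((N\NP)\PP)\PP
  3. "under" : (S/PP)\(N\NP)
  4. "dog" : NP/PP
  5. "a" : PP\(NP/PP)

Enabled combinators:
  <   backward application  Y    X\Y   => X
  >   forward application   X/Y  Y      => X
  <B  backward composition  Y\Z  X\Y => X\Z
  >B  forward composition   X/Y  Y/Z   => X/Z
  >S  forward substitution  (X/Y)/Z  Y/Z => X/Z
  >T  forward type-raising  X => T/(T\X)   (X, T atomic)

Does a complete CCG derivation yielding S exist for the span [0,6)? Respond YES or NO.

YES

[0,6] S   >
  [0,4] S/PP   <
    [0,3] N\NP   <
      [0,1] "some" : PP
      [1,3] (N\NP)\PP   <
        [1,2] "here" : PP
        [2,3] "clearly" : ((N\NP)\PP)\PP
    [3,4] "under" : (S/PP)\(N\NP)
  [4,6] PP   <
    [4,5] "dog" : NP/PP
    [5,6] "a" : PP\(NP/PP)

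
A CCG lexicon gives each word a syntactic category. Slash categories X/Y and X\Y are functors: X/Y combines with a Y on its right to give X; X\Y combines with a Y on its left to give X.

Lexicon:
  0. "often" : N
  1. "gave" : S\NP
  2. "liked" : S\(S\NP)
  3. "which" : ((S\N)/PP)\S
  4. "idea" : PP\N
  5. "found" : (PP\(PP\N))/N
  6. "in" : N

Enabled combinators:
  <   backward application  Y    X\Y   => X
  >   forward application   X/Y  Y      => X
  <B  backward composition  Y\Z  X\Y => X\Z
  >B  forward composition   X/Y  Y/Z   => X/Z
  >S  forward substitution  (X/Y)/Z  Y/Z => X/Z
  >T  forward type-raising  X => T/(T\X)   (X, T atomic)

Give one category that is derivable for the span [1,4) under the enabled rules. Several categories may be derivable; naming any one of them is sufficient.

[0,7] S   <
  [0,1] "often" : N
  [1,7] S\N   >
    [1,4] (S\N)/PP   <
      [1,3] S   <
        [1,2] "gave" : S\NP
        [2,3] "liked" : S\(S\NP)
      [3,4] "which" : ((S\N)/PP)\S
    [4,7] PP   <
      [4,5] "idea" : PP\N
      [5,7] PP\(PP\N)   >
        [5,6] "found" : (PP\(PP\N))/N
        [6,7] "in" : N

(S\N)/PP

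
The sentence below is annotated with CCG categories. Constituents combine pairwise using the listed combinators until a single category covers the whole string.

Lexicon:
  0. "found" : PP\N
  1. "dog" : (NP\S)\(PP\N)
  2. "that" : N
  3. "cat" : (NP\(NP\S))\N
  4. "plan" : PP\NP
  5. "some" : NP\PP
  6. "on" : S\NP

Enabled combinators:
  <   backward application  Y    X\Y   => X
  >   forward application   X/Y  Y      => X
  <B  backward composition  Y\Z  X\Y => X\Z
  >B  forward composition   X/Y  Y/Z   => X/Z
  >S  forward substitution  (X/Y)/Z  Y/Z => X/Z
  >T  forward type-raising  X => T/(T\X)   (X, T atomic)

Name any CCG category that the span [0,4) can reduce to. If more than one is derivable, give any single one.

[0,7] S   <
  [0,4] NP   <
    [0,2] NP\S   <
      [0,1] "found" : PP\N
      [1,2] "dog" : (NP\S)\(PP\N)
    [2,4] NP\(NP\S)   <
      [2,3] "that" : N
      [3,4] "cat" : (NP\(NP\S))\N
  [4,7] S\NP   <B
    [4,6] NP\NP   <B
      [4,5] "plan" : PP\NP
      [5,6] "some" : NP\PP
    [6,7] "on" : S\NP

NP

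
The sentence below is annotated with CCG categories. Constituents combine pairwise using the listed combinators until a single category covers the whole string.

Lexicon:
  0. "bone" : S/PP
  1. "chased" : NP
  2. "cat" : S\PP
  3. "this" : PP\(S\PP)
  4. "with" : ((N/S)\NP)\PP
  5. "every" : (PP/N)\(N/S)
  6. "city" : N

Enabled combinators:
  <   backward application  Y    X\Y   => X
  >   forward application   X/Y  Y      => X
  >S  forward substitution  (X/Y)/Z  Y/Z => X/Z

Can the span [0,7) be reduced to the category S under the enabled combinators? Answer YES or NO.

YES

[0,7] S   >
  [0,1] "bone" : S/PP
  [1,7] PP   >
    [1,6] PP/N   <
      [1,5] N/S   <
        [1,2] "chased" : NP
        [2,5] (N/S)\NP   <
          [2,4] PP   <
            [2,3] "cat" : S\PP
            [3,4] "this" : PP\(S\PP)
          [4,5] "with" : ((N/S)\NP)\PP
      [5,6] "every" : (PP/N)\(N/S)
    [6,7] "city" : N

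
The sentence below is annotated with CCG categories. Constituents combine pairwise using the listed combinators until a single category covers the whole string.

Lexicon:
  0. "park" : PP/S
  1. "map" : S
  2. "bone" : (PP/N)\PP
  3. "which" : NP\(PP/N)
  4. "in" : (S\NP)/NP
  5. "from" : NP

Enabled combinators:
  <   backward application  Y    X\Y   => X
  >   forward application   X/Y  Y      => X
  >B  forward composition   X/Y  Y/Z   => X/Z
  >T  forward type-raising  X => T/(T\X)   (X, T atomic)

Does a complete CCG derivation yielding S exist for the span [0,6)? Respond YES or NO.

YES

[0,6] S   <
  [0,4] NP   <
    [0,3] PP/N   <
      [0,2] PP   >
        [0,1] "park" : PP/S
        [1,2] "map" : S
      [2,3] "bone" : (PP/N)\PP
    [3,4] "which" : NP\(PP/N)
  [4,6] S\NP   >
    [4,5] "in" : (S\NP)/NP
    [5,6] "from" : NP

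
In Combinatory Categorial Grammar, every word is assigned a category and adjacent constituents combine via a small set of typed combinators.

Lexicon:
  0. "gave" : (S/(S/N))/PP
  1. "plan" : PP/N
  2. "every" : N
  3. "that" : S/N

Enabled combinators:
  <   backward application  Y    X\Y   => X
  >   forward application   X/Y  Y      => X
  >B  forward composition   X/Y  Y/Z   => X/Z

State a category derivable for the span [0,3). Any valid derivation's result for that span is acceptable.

[0,4] S   >
  [0,3] S/(S/N)   >
    [0,1] "gave" : (S/(S/N))/PP
    [1,3] PP   >
      [1,2] "plan" : PP/N
      [2,3] "every" : N
  [3,4] "that" : S/N

S/(S/N)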